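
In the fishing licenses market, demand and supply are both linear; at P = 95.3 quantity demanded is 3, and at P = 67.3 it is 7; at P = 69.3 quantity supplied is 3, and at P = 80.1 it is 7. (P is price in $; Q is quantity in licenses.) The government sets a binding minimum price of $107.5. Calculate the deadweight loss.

Demand slope = (67.3 − 95.3)/(7 − 3) = −7, so P = 116.3 − 7Q.
Supply slope = (80.1 − 69.3)/(7 − 3) = 2.7, so P = 61.2 + 2.7Q.
Competitive equilibrium: 116.3 − 7Q = 61.2 + 2.7Q → Q* = 5.6804, P* = 76.5371.
At the floor P = 107.5, quantity demanded = (116.3 − 107.5)/7 = 1.2571.
Sellers' marginal cost at Q' = 1.2571: 61.2 + 2.7·1.2571 = 64.5942.
ΔQ = 5.6804 − 1.2571 = 4.4233; wedge = 107.5 − 64.5942 = 42.9058.
Deadweight loss = ½ × 4.4233 × 42.9058 = $94.89.

$94.89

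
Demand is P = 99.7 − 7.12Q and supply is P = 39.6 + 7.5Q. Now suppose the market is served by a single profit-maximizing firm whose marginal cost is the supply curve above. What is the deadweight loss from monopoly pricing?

13.25

Competitive equilibrium: 99.7 − 7.12Q = 39.6 + 7.5Q → Q* = 4.1108, P* = 70.4311.
Marginal revenue: MR = 99.7 − 14.24Q. Set MR = MC: 99.7 − 14.24Q = 39.6 + 7.5Q → Q_m = 2.7645.
Price P_m = 99.7 − 7.12·2.7645 = 80.0168; MC(Q_m) = 39.6 + 7.5·2.7645 = 60.3338.
Competitive Q* = 4.1108, so ΔQ = 1.3463; wedge = 80.0168 − 60.3338 = 19.683.
Deadweight loss = ½ × 1.3463 × 19.683 = 13.25.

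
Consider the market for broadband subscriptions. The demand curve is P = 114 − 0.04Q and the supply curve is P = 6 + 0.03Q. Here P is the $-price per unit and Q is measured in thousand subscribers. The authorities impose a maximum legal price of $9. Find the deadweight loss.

$72864.29 thousand

Competitive equilibrium: 114 − 0.04Q = 6 + 0.03Q → Q* = 1542.85714, P* = 52.28571.
At the ceiling P = 9, quantity supplied = (9 − 6)/0.03 = 100.
Willingness to pay at Q' = 100: 114 − 0.04·100 = 110.
ΔQ = 1542.85714 − 100 = 1442.85714; wedge = 110 − 9 = 101.
Deadweight loss = ½ × 1442.85714 × 101 = $72864.29 thousand.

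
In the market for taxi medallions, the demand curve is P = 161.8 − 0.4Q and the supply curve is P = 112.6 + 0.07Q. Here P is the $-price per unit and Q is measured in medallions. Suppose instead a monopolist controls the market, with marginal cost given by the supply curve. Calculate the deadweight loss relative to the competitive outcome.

$544.36

Competitive equilibrium: 161.8 − 0.4Q = 112.6 + 0.07Q → Q* = 104.6809, P* = 119.9277.
Marginal revenue: MR = 161.8 − 0.8Q. Set MR = MC: 161.8 − 0.8Q = 112.6 + 0.07Q → Q_m = 56.5517.
Price P_m = 161.8 − 0.4·56.5517 = 139.1793; MC(Q_m) = 112.6 + 0.07·56.5517 = 116.5586.
Competitive Q* = 104.6809, so ΔQ = 48.1292; wedge = 139.1793 − 116.5586 = 22.6207.
The triangle = ½ × 48.1292 × 22.6207 = $544.36.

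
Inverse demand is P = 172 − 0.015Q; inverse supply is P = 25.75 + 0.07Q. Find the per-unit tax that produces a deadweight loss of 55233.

Competitive equilibrium: 172 − 0.015Q = 25.75 + 0.07Q → Q* = 1720.5882, P* = 146.1912.
A tax t gives ΔQ = t/0.085 and wedge t, so DWL = t²/0.17.
t²/0.17 = 55233 → t² = 9389.61 → t = 96.9.

96.9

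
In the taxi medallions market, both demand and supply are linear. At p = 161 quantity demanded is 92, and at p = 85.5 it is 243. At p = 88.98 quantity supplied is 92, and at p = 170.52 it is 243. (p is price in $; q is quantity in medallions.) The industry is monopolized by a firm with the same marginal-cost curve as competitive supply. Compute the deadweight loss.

Demand slope = (85.5 − 161)/(243 − 92) = −0.5, so p = 207 − 0.5q.
Supply slope = (170.52 − 88.98)/(243 − 92) = 0.54, so p = 39.3 + 0.54q.
Competitive equilibrium: 207 − 0.5q = 39.3 + 0.54q → q* = 161.25, p* = 126.375.
Marginal revenue: MR = 207 − q. Set MR = MC: 207 − q = 39.3 + 0.54q → q_m = 108.8961.
Price p_m = 207 − 0.5·108.8961 = 152.55195; MC(q_m) = 39.3 + 0.54·108.8961 = 98.10389.
Competitive q* = 161.25, so Δq = 52.3539; wedge = 152.55195 − 98.10389 = 54.44806.
DWL = ½ × 52.3539 × 54.44806 = $1425.28.

$1425.28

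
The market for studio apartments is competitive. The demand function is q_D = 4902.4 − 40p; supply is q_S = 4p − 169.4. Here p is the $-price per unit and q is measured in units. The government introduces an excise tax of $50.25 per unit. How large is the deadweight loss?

$4591.02

In inverse form: demand p = 122.56 − 0.025q, supply p = 42.35 + 0.25q.
Competitive equilibrium: 122.56 − 0.025q = 42.35 + 0.25q → q* = 291.6727, p* = 115.2682.
With the tax, the buyer price exceeds the seller price by 50.25: (122.56 − 0.025q) − (42.35 + 0.25q) = 50.25 → q' = 108.9455.
Δq = 291.6727 − 108.9455 = 182.7272; the wedge equals the tax, 50.25.
Welfare loss = ½ × 182.7272 × 50.25 = $4591.02.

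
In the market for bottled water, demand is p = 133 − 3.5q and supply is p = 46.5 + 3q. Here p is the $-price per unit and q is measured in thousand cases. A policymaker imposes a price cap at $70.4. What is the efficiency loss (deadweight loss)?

Competitive equilibrium: 133 − 3.5q = 46.5 + 3q → q* = 13.3077, p* = 86.4231.
At the ceiling p = 70.4, quantity supplied = (70.4 − 46.5)/3 = 7.9667.
Willingness to pay at q' = 7.9667: 133 − 3.5·7.9667 = 105.1166.
Δq = 13.3077 − 7.9667 = 5.341; wedge = 105.1166 − 70.4 = 34.7166.
The triangle = ½ × 5.341 × 34.7166 = $92.71 thousand.

$92.71 thousand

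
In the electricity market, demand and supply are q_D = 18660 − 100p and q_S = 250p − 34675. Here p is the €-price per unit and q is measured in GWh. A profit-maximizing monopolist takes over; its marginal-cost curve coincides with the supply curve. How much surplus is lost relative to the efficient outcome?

€14226.25

In inverse form: demand p = 186.6 − 0.01q, supply p = 138.7 + 0.004q.
Competitive equilibrium: 186.6 − 0.01q = 138.7 + 0.004q → q* = 3421.428571, p* = 152.385714.
Marginal revenue: MR = 186.6 − 0.02q. Set MR = MC: 186.6 − 0.02q = 138.7 + 0.004q → q_m = 1995.833333.
Price p_m = 186.6 − 0.01·1995.833333 = 166.641667; MC(q_m) = 138.7 + 0.004·1995.833333 = 146.683333.
Competitive q* = 3421.428571, so Δq = 1425.595238; wedge = 166.641667 − 146.683333 = 19.958334.
DWL = ½ × 1425.595238 × 19.958334 = €14226.25.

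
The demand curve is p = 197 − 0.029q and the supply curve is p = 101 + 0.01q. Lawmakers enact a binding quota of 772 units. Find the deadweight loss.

55663.53

Competitive equilibrium: 197 − 0.029q = 101 + 0.01q → q* = 2461.53846, p* = 125.61538.
At q = 772: demand price = 197 − 0.029·772 = 174.612; supply price = 101 + 0.01·772 = 108.72.
Δq = 2461.53846 − 772 = 1689.53846; wedge = 174.612 − 108.72 = 65.892.
The triangle = ½ × 1689.53846 × 65.892 = 55663.53.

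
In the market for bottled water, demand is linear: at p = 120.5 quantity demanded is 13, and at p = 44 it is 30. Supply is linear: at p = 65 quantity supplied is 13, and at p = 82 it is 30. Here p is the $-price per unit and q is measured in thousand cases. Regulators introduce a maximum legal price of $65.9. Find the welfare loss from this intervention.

Demand slope = (44 − 120.5)/(30 − 13) = −4.5, so p = 179 − 4.5q.
Supply slope = (82 − 65)/(30 − 13) = 1, so p = 52 + q.
Competitive equilibrium: 179 − 4.5q = 52 + q → q* = 23.0909, p* = 75.0909.
At the ceiling p = 65.9, quantity supplied = (65.9 − 52)/1 = 13.9.
Willingness to pay at q' = 13.9: 179 − 4.5·13.9 = 116.45.
Δq = 23.0909 − 13.9 = 9.1909; wedge = 116.45 − 65.9 = 50.55.
The triangle = ½ × 9.1909 × 50.55 = $232.30 thousand.

$232.30 thousand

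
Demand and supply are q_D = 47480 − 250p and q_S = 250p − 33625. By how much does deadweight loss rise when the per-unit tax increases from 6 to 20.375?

In inverse form: demand p = 189.92 − 0.004q, supply p = 134.5 + 0.004q.
Competitive equilibrium: 189.92 − 0.004q = 134.5 + 0.004q → q* = 6927.5, p* = 162.21.
For a per-unit tax t: Δq = t/0.008, so DWL = ½·t·(t/0.008) = t²/0.016.
At t = 6: DWL = 2250. At t = 20.375: DWL = 25946.289.
Increase = 25946.289 − 2250 = 23696.29.

23696.29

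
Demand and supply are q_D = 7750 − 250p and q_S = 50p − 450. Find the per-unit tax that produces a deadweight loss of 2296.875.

10.5

In inverse form: demand p = 31 − 0.004q, supply p = 9 + 0.02q.
Competitive equilibrium: 31 − 0.004q = 9 + 0.02q → q* = 916.6667, p* = 27.3333.
A tax t gives Δq = t/0.024 and wedge t, so DWL = t²/0.048.
t²/0.048 = 2296.875 → t² = 110.25 → t = 10.5.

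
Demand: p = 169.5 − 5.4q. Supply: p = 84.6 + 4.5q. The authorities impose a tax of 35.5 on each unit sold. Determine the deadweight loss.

Competitive equilibrium: 169.5 − 5.4q = 84.6 + 4.5q → q* = 8.5758, p* = 123.1909.
With the tax, the buyer price exceeds the seller price by 35.5: (169.5 − 5.4q) − (84.6 + 4.5q) = 35.5 → q' = 4.9899.
Δq = 8.5758 − 4.9899 = 3.5859; the wedge equals the tax, 35.5.
Deadweight loss = ½ × 3.5859 × 35.5 = 63.65.

63.65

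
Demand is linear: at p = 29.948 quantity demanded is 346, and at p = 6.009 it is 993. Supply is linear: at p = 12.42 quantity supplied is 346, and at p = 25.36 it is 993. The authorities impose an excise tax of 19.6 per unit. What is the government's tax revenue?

Demand slope = (6.009 − 29.948)/(993 − 346) = −0.037, so p = 42.75 − 0.037q.
Supply slope = (25.36 − 12.42)/(993 − 346) = 0.02, so p = 5.5 + 0.02q.
Competitive equilibrium: 42.75 − 0.037q = 5.5 + 0.02q → q* = 653.5088, p* = 18.5702.
With the tax, the buyer price exceeds the seller price by 19.6: (42.75 − 0.037q) − (5.5 + 0.02q) = 19.6 → q' = 309.6491.
Tax revenue = 19.6 × 309.6491 = 6069.12.

6069.12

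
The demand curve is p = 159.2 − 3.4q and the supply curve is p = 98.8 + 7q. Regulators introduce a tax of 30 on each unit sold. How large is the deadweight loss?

Competitive equilibrium: 159.2 − 3.4q = 98.8 + 7q → q* = 5.8077, p* = 139.4538.
With the tax, the buyer price exceeds the seller price by 30: (159.2 − 3.4q) − (98.8 + 7q) = 30 → q' = 2.9231.
Δq = 5.8077 − 2.9231 = 2.8846; the wedge equals the tax, 30.
Welfare loss = ½ × 2.8846 × 30 = 43.27.

43.27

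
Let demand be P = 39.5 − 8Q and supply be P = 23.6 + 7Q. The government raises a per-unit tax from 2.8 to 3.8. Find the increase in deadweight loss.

Competitive equilibrium: 39.5 − 8Q = 23.6 + 7Q → Q* = 1.06, P* = 31.02.
For a per-unit tax t: ΔQ = t/15, so DWL = ½·t·(t/15) = t²/30.
At t = 2.8: DWL = 0.261. At t = 3.8: DWL = 0.481.
Increase = 0.481 − 0.261 = 0.22.

0.22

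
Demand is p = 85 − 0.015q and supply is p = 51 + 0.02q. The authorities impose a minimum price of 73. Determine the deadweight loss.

514.29

Competitive equilibrium: 85 − 0.015q = 51 + 0.02q → q* = 971.4286, p* = 70.4286.
At the floor p = 73, quantity demanded = (85 − 73)/0.015 = 800.
Sellers' marginal cost at q' = 800: 51 + 0.02·800 = 67.
Δq = 971.4286 − 800 = 171.4286; wedge = 73 − 67 = 6.
The triangle = ½ × 171.4286 × 6 = 514.29.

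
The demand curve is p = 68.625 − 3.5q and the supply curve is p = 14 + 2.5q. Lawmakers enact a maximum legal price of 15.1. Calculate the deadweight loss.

Competitive equilibrium: 68.625 − 3.5q = 14 + 2.5q → q* = 9.1042, p* = 36.7604.
At the ceiling p = 15.1, quantity supplied = (15.1 − 14)/2.5 = 0.44.
Willingness to pay at q' = 0.44: 68.625 − 3.5·0.44 = 67.085.
Δq = 9.1042 − 0.44 = 8.6642; wedge = 67.085 − 15.1 = 51.985.
The triangle = ½ × 8.6642 × 51.985 = 225.20.

225.20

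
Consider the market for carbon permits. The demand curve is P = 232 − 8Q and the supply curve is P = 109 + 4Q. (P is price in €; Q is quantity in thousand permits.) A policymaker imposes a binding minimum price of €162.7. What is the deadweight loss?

Competitive equilibrium: 232 − 8Q = 109 + 4Q → Q* = 10.25, P* = 150.
At the floor P = 162.7, quantity demanded = (232 − 162.7)/8 = 8.6625.
Sellers' marginal cost at Q' = 8.6625: 109 + 4·8.6625 = 143.65.
ΔQ = 10.25 − 8.6625 = 1.5875; wedge = 162.7 − 143.65 = 19.05.
The triangle = ½ × 1.5875 × 19.05 = €15.12 thousand.

€15.12 thousand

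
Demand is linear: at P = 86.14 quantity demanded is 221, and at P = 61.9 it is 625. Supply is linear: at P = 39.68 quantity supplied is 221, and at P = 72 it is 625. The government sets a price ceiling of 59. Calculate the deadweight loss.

571.51

Demand slope = (61.9 − 86.14)/(625 − 221) = −0.06, so P = 99.4 − 0.06Q.
Supply slope = (72 − 39.68)/(625 − 221) = 0.08, so P = 22 + 0.08Q.
Competitive equilibrium: 99.4 − 0.06Q = 22 + 0.08Q → Q* = 552.8571, P* = 66.2286.
At the ceiling P = 59, quantity supplied = (59 − 22)/0.08 = 462.5.
Willingness to pay at Q' = 462.5: 99.4 − 0.06·462.5 = 71.65.
ΔQ = 552.8571 − 462.5 = 90.3571; wedge = 71.65 − 59 = 12.65.
Welfare loss = ½ × 90.3571 × 12.65 = 571.51.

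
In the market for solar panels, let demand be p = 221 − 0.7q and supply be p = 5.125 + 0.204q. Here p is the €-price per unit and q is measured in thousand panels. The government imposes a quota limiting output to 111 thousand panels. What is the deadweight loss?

Competitive equilibrium: 221 − 0.7q = 5.125 + 0.204q → q* = 238.7998, p* = 53.8402.
At q = 111: demand price = 221 − 0.7·111 = 143.3; supply price = 5.125 + 0.204·111 = 27.769.
Δq = 238.7998 − 111 = 127.7998; wedge = 143.3 − 27.769 = 115.531.
Welfare loss = ½ × 127.7998 × 115.531 = €7382.42 thousand.

€7382.42 thousand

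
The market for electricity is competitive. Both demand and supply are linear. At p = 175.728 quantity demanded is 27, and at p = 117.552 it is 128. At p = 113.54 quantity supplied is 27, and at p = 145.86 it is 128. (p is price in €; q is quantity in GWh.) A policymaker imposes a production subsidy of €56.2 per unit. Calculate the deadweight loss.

€1762.52

Demand slope = (117.552 − 175.728)/(128 − 27) = −0.576, so p = 191.28 − 0.576q.
Supply slope = (145.86 − 113.54)/(128 − 27) = 0.32, so p = 104.9 + 0.32q.
Competitive equilibrium: 191.28 − 0.576q = 104.9 + 0.32q → q* = 96.4063, p* = 135.75.
The subsidy lowers effective supply by 56.2: p = 48.7 + 0.32q.
New quantity: 191.28 − 0.576q = 48.7 + 0.32q → q' = 159.1295.
Overproduction Δq = 159.1295 − 96.4063 = 62.7232; wedge = subsidy = 56.2.
Deadweight loss = ½ × 62.7232 × 56.2 = €1762.52.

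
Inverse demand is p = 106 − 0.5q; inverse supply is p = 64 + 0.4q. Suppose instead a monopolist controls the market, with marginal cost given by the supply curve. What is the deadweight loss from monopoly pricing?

125

Competitive equilibrium: 106 − 0.5q = 64 + 0.4q → q* = 46.6667, p* = 82.6667.
Marginal revenue: MR = 106 − q. Set MR = MC: 106 − q = 64 + 0.4q → q_m = 30.
Price p_m = 106 − 0.5·30 = 91; MC(q_m) = 64 + 0.4·30 = 76.
Competitive q* = 46.6667, so Δq = 16.6667; wedge = 91 − 76 = 15.
Deadweight loss = ½ × 16.6667 × 15 = 125.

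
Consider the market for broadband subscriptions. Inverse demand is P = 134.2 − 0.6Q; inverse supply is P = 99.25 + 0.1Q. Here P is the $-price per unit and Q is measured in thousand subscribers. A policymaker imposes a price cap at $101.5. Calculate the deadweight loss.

Competitive equilibrium: 134.2 − 0.6Q = 99.25 + 0.1Q → Q* = 49.9286, P* = 104.2429.
At the ceiling P = 101.5, quantity supplied = (101.5 − 99.25)/0.1 = 22.5.
Willingness to pay at Q' = 22.5: 134.2 − 0.6·22.5 = 120.7.
ΔQ = 49.9286 − 22.5 = 27.4286; wedge = 120.7 − 101.5 = 19.2.
The triangle = ½ × 27.4286 × 19.2 = $263.31 thousand.

$263.31 thousand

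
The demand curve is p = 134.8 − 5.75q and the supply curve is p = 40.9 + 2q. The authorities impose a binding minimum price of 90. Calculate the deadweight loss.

72.48

Competitive equilibrium: 134.8 − 5.75q = 40.9 + 2q → q* = 12.1161, p* = 65.1323.
At the floor p = 90, quantity demanded = (134.8 − 90)/5.75 = 7.7913.
Sellers' marginal cost at q' = 7.7913: 40.9 + 2·7.7913 = 56.4826.
Δq = 12.1161 − 7.7913 = 4.3248; wedge = 90 − 56.4826 = 33.5174.
Welfare loss = ½ × 4.3248 × 33.5174 = 72.48.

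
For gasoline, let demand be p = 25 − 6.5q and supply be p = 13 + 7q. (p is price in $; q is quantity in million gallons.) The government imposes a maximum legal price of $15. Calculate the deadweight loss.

$2.46 million

Competitive equilibrium: 25 − 6.5q = 13 + 7q → q* = 0.8889, p* = 19.2222.
At the ceiling p = 15, quantity supplied = (15 − 13)/7 = 0.2857.
Willingness to pay at q' = 0.2857: 25 − 6.5·0.2857 = 23.143.
Δq = 0.8889 − 0.2857 = 0.6032; wedge = 23.143 − 15 = 8.143.
Welfare loss = ½ × 0.6032 × 8.143 = $2.46 million.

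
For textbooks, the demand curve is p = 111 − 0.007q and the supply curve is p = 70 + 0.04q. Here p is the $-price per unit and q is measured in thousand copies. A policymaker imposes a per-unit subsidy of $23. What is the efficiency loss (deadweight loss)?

Competitive equilibrium: 111 − 0.007q = 70 + 0.04q → q* = 872.3404, p* = 104.8936.
The subsidy lowers effective supply by 23: p = 47 + 0.04q.
New quantity: 111 − 0.007q = 47 + 0.04q → q' = 1361.7021.
Overproduction Δq = 1361.7021 − 872.3404 = 489.3617; wedge = subsidy = 23.
The triangle = ½ × 489.3617 × 23 = $5627.66 thousand.

$5627.66 thousand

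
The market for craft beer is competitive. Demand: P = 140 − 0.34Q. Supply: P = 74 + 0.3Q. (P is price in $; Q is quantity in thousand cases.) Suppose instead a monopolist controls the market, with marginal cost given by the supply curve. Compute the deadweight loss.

$409.62 thousand

Competitive equilibrium: 140 − 0.34Q = 74 + 0.3Q → Q* = 103.125, P* = 104.9375.
Marginal revenue: MR = 140 − 0.68Q. Set MR = MC: 140 − 0.68Q = 74 + 0.3Q → Q_m = 67.3469.
Price P_m = 140 − 0.34·67.3469 = 117.1021; MC(Q_m) = 74 + 0.3·67.3469 = 94.2041.
Competitive Q* = 103.125, so ΔQ = 35.7781; wedge = 117.1021 − 94.2041 = 22.898.
DWL = ½ × 35.7781 × 22.898 = $409.62 thousand.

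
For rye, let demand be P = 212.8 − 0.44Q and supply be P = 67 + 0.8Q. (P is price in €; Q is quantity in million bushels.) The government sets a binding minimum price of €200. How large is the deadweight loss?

Competitive equilibrium: 212.8 − 0.44Q = 67 + 0.8Q → Q* = 117.5806, P* = 161.0645.
At the floor P = 200, quantity demanded = (212.8 − 200)/0.44 = 29.0909.
Sellers' marginal cost at Q' = 29.0909: 67 + 0.8·29.0909 = 90.2727.
ΔQ = 117.5806 − 29.0909 = 88.4897; wedge = 200 − 90.2727 = 109.7273.
DWL = ½ × 88.4897 × 109.7273 = €4854.87 million.

€4854.87 million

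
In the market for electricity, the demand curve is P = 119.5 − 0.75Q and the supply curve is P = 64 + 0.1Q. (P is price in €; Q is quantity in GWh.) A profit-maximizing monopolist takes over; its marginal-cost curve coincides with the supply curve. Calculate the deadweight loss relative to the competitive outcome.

€398.13

Competitive equilibrium: 119.5 − 0.75Q = 64 + 0.1Q → Q* = 65.29412, P* = 70.52941.
Marginal revenue: MR = 119.5 − 1.5Q. Set MR = MC: 119.5 − 1.5Q = 64 + 0.1Q → Q_m = 34.6875.
Price P_m = 119.5 − 0.75·34.6875 = 93.48438; MC(Q_m) = 64 + 0.1·34.6875 = 67.46875.
Competitive Q* = 65.29412, so ΔQ = 30.60662; wedge = 93.48438 − 67.46875 = 26.01563.
The triangle = ½ × 30.60662 × 26.01563 = €398.13.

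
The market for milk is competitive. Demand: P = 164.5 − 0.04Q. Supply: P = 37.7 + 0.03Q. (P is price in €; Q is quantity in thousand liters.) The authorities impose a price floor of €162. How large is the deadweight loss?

€107056.29 thousand

Competitive equilibrium: 164.5 − 0.04Q = 37.7 + 0.03Q → Q* = 1811.4286, P* = 92.0429.
At the floor P = 162, quantity demanded = (164.5 − 162)/0.04 = 62.5.
Sellers' marginal cost at Q' = 62.5: 37.7 + 0.03·62.5 = 39.575.
ΔQ = 1811.4286 − 62.5 = 1748.9286; wedge = 162 − 39.575 = 122.425.
DWL = ½ × 1748.9286 × 122.425 = €107056.29 thousand.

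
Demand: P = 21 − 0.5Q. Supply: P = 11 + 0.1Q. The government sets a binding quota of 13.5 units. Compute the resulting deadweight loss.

3.01

Competitive equilibrium: 21 − 0.5Q = 11 + 0.1Q → Q* = 16.6667, P* = 12.6667.
At Q = 13.5: demand price = 21 − 0.5·13.5 = 14.25; supply price = 11 + 0.1·13.5 = 12.35.
ΔQ = 16.6667 − 13.5 = 3.1667; wedge = 14.25 − 12.35 = 1.9.
DWL = ½ × 3.1667 × 1.9 = 3.01.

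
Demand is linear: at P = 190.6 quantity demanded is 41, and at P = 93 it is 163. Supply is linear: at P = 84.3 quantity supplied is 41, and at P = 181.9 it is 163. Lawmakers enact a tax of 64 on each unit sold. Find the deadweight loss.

Demand slope = (93 − 190.6)/(163 − 41) = −0.8, so P = 223.4 − 0.8Q.
Supply slope = (181.9 − 84.3)/(163 − 41) = 0.8, so P = 51.5 + 0.8Q.
Competitive equilibrium: 223.4 − 0.8Q = 51.5 + 0.8Q → Q* = 107.4375, P* = 137.45.
With the tax, the buyer price exceeds the seller price by 64: (223.4 − 0.8Q) − (51.5 + 0.8Q) = 64 → Q' = 67.4375.
ΔQ = 107.4375 − 67.4375 = 40; the wedge equals the tax, 64.
The triangle = ½ × 40 × 64 = 1280.

1280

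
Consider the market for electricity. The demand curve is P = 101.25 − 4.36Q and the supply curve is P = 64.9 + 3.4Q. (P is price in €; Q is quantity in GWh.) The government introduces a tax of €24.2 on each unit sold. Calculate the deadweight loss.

€37.73

Competitive equilibrium: 101.25 − 4.36Q = 64.9 + 3.4Q → Q* = 4.68428, P* = 80.82655.
With the tax, the buyer price exceeds the seller price by 24.2: (101.25 − 4.36Q) − (64.9 + 3.4Q) = 24.2 → Q' = 1.56572.
ΔQ = 4.68428 − 1.56572 = 3.11856; the wedge equals the tax, 24.2.
DWL = ½ × 3.11856 × 24.2 = €37.73.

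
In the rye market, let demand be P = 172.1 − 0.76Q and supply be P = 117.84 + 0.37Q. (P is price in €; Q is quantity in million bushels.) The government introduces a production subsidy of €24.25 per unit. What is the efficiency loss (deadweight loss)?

Competitive equilibrium: 172.1 − 0.76Q = 117.84 + 0.37Q → Q* = 48.0177, P* = 135.6065.
The subsidy lowers effective supply by 24.25: P = 93.59 + 0.37Q.
New quantity: 172.1 − 0.76Q = 93.59 + 0.37Q → Q' = 69.4779.
Overproduction ΔQ = 69.4779 − 48.0177 = 21.4602; wedge = subsidy = 24.25.
Welfare loss = ½ × 21.4602 × 24.25 = €260.20 million.

€260.20 million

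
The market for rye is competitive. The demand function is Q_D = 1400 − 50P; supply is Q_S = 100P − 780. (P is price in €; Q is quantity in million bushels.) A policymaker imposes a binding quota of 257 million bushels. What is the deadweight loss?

In inverse form: demand P = 28 − 0.02Q, supply P = 7.8 + 0.01Q.
Competitive equilibrium: 28 − 0.02Q = 7.8 + 0.01Q → Q* = 673.3333, P* = 14.5333.
At Q = 257: demand price = 28 − 0.02·257 = 22.86; supply price = 7.8 + 0.01·257 = 10.37.
ΔQ = 673.3333 − 257 = 416.3333; wedge = 22.86 − 10.37 = 12.49.
Deadweight loss = ½ × 416.3333 × 12.49 = €2600 million.

€2600 million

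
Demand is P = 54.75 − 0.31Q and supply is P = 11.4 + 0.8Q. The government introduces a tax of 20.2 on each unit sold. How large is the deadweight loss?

Competitive equilibrium: 54.75 − 0.31Q = 11.4 + 0.8Q → Q* = 39.0541, P* = 42.6432.
With the tax, the buyer price exceeds the seller price by 20.2: (54.75 − 0.31Q) − (11.4 + 0.8Q) = 20.2 → Q' = 20.8559.
ΔQ = 39.0541 − 20.8559 = 18.1982; the wedge equals the tax, 20.2.
DWL = ½ × 18.1982 × 20.2 = 183.80.

183.80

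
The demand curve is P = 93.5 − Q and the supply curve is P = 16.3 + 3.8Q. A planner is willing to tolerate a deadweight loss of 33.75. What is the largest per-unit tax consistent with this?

18

Competitive equilibrium: 93.5 − Q = 16.3 + 3.8Q → Q* = 16.0833, P* = 77.4167.
A tax t gives ΔQ = t/4.8 and wedge t, so DWL = t²/9.6.
t²/9.6 = 33.75 → t² = 324 → t = 18.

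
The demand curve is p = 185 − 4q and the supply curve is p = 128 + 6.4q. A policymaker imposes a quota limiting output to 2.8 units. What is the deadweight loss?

37.37

Competitive equilibrium: 185 − 4q = 128 + 6.4q → q* = 5.4808, p* = 163.0769.
At q = 2.8: demand price = 185 − 4·2.8 = 173.8; supply price = 128 + 6.4·2.8 = 145.92.
Δq = 5.4808 − 2.8 = 2.6808; wedge = 173.8 − 145.92 = 27.88.
Welfare loss = ½ × 2.6808 × 27.88 = 37.37.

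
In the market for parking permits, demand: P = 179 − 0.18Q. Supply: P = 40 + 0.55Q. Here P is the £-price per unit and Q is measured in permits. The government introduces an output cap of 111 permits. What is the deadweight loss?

£2301.73

Competitive equilibrium: 179 − 0.18Q = 40 + 0.55Q → Q* = 190.411, P* = 144.726.
At Q = 111: demand price = 179 − 0.18·111 = 159.02; supply price = 40 + 0.55·111 = 101.05.
ΔQ = 190.411 − 111 = 79.411; wedge = 159.02 − 101.05 = 57.97.
The triangle = ½ × 79.411 × 57.97 = £2301.73.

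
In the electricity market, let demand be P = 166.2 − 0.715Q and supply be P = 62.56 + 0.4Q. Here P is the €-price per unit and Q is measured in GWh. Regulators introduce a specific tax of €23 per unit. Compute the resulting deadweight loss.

€237.22

Competitive equilibrium: 166.2 − 0.715Q = 62.56 + 0.4Q → Q* = 92.9507, P* = 99.7403.
With the tax, the buyer price exceeds the seller price by 23: (166.2 − 0.715Q) − (62.56 + 0.4Q) = 23 → Q' = 72.3229.
ΔQ = 92.9507 − 72.3229 = 20.6278; the wedge equals the tax, 23.
DWL = ½ × 20.6278 × 23 = €237.22.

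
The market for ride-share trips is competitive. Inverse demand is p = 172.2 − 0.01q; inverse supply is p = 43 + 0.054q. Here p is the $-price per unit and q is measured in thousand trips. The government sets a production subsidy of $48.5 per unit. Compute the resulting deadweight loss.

Competitive equilibrium: 172.2 − 0.01q = 43 + 0.054q → q* = 2018.75, p* = 152.0125.
The subsidy lowers effective supply by 48.5: p = 0.054q − 5.5.
New quantity: 172.2 − 0.01q = 0.054q − 5.5 → q' = 2776.5625.
Overproduction Δq = 2776.5625 − 2018.75 = 757.8125; wedge = subsidy = 48.5.
DWL = ½ × 757.8125 × 48.5 = $18376.95 thousand.

$18376.95 thousand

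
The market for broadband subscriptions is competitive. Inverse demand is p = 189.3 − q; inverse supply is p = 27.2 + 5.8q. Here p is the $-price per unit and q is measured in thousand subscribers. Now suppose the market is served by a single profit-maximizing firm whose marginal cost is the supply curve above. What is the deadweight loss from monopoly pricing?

$31.76 thousand

Competitive equilibrium: 189.3 − q = 27.2 + 5.8q → q* = 23.8382, p* = 165.4618.
Marginal revenue: MR = 189.3 − 2q. Set MR = MC: 189.3 − 2q = 27.2 + 5.8q → q_m = 20.7821.
Price p_m = 189.3 − 1·20.7821 = 168.5179; MC(q_m) = 27.2 + 5.8·20.7821 = 147.7362.
Competitive q* = 23.8382, so Δq = 3.0561; wedge = 168.5179 − 147.7362 = 20.7817.
Deadweight loss = ½ × 3.0561 × 20.7817 = $31.76 thousand.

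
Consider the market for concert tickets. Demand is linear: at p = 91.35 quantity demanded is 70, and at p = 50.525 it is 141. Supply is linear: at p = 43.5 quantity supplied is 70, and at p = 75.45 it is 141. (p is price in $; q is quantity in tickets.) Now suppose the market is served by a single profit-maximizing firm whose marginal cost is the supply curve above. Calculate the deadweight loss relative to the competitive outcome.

$901.16

Demand slope = (50.525 − 91.35)/(141 − 70) = −0.575, so p = 131.6 − 0.575q.
Supply slope = (75.45 − 43.5)/(141 − 70) = 0.45, so p = 12 + 0.45q.
Competitive equilibrium: 131.6 − 0.575q = 12 + 0.45q → q* = 116.68293, p* = 64.50732.
Marginal revenue: MR = 131.6 − 1.15q. Set MR = MC: 131.6 − 1.15q = 12 + 0.45q → q_m = 74.75.
Price p_m = 131.6 − 0.575·74.75 = 88.61875; MC(q_m) = 12 + 0.45·74.75 = 45.6375.
Competitive q* = 116.68293, so Δq = 41.93293; wedge = 88.61875 − 45.6375 = 42.98125.
Welfare loss = ½ × 41.93293 × 42.98125 = $901.16.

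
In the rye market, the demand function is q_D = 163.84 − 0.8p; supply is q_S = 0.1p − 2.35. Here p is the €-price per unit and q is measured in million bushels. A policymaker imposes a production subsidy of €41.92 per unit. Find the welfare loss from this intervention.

€78.10 million

In inverse form: demand p = 204.8 − 1.25q, supply p = 23.5 + 10q.
Competitive equilibrium: 204.8 − 1.25q = 23.5 + 10q → q* = 16.1156, p* = 184.6556.
The subsidy lowers effective supply by 41.92: p = 10q − 18.42.
New quantity: 204.8 − 1.25q = 10q − 18.42 → q' = 19.8418.
Overproduction Δq = 19.8418 − 16.1156 = 3.7262; wedge = subsidy = 41.92.
Deadweight loss = ½ × 3.7262 × 41.92 = €78.10 million.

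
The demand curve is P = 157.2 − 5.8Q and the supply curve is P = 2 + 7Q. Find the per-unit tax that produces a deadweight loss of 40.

32

Competitive equilibrium: 157.2 − 5.8Q = 2 + 7Q → Q* = 12.125, P* = 86.875.
A tax t gives ΔQ = t/12.8 and wedge t, so DWL = t²/25.6.
t²/25.6 = 40 → t² = 1024 → t = 32.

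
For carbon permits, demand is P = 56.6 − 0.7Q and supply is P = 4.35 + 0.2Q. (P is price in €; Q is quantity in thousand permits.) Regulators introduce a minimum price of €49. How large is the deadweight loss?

€1002.46 thousand

Competitive equilibrium: 56.6 − 0.7Q = 4.35 + 0.2Q → Q* = 58.0556, P* = 15.9611.
At the floor P = 49, quantity demanded = (56.6 − 49)/0.7 = 10.8571.
Sellers' marginal cost at Q' = 10.8571: 4.35 + 0.2·10.8571 = 6.5214.
ΔQ = 58.0556 − 10.8571 = 47.1985; wedge = 49 − 6.5214 = 42.4786.
DWL = ½ × 47.1985 × 42.4786 = €1002.46 thousand.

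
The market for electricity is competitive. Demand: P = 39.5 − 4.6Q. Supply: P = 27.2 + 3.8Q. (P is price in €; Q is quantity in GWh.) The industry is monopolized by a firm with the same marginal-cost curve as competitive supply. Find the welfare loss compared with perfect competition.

€1.13

Competitive equilibrium: 39.5 − 4.6Q = 27.2 + 3.8Q → Q* = 1.4643, P* = 32.7643.
Marginal revenue: MR = 39.5 − 9.2Q. Set MR = MC: 39.5 − 9.2Q = 27.2 + 3.8Q → Q_m = 0.9462.
Price P_m = 39.5 − 4.6·0.9462 = 35.1475; MC(Q_m) = 27.2 + 3.8·0.9462 = 30.7956.
Competitive Q* = 1.4643, so ΔQ = 0.5181; wedge = 35.1475 − 30.7956 = 4.3519.
Welfare loss = ½ × 0.5181 × 4.3519 = €1.13.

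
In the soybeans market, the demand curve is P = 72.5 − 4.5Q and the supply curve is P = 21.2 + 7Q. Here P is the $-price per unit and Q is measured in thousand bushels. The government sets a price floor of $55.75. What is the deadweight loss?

$3.14 thousand

Competitive equilibrium: 72.5 − 4.5Q = 21.2 + 7Q → Q* = 4.4609, P* = 52.4261.
At the floor P = 55.75, quantity demanded = (72.5 − 55.75)/4.5 = 3.7222.
Sellers' marginal cost at Q' = 3.7222: 21.2 + 7·3.7222 = 47.2554.
ΔQ = 4.4609 − 3.7222 = 0.7387; wedge = 55.75 − 47.2554 = 8.4946.
The triangle = ½ × 0.7387 × 8.4946 = $3.14 thousand.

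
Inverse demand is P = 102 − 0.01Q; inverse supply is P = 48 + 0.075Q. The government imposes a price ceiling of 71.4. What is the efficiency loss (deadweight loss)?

4442.06

Competitive equilibrium: 102 − 0.01Q = 48 + 0.075Q → Q* = 635.2941, P* = 95.6471.
At the ceiling P = 71.4, quantity supplied = (71.4 − 48)/0.075 = 312.
Willingness to pay at Q' = 312: 102 − 0.01·312 = 98.88.
ΔQ = 635.2941 − 312 = 323.2941; wedge = 98.88 − 71.4 = 27.48.
Welfare loss = ½ × 323.2941 × 27.48 = 4442.06.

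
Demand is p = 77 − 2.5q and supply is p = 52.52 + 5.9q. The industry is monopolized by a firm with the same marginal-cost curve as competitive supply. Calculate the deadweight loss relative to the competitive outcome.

Competitive equilibrium: 77 − 2.5q = 52.52 + 5.9q → q* = 2.9143, p* = 69.7143.
Marginal revenue: MR = 77 − 5q. Set MR = MC: 77 − 5q = 52.52 + 5.9q → q_m = 2.2459.
Price p_m = 77 − 2.5·2.2459 = 71.3853; MC(q_m) = 52.52 + 5.9·2.2459 = 65.7708.
Competitive q* = 2.9143, so Δq = 0.6684; wedge = 71.3853 − 65.7708 = 5.6145.
The triangle = ½ × 0.6684 × 5.6145 = 1.88.

1.88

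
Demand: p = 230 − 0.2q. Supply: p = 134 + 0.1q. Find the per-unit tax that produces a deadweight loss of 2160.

36

Competitive equilibrium: 230 − 0.2q = 134 + 0.1q → q* = 320, p* = 166.
A tax t gives Δq = t/0.3 and wedge t, so DWL = t²/0.6.
t²/0.6 = 2160 → t² = 1296 → t = 36.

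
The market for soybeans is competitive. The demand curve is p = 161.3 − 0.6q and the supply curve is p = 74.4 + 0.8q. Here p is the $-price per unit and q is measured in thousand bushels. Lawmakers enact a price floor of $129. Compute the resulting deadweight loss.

Competitive equilibrium: 161.3 − 0.6q = 74.4 + 0.8q → q* = 62.0714, p* = 124.0571.
At the floor p = 129, quantity demanded = (161.3 − 129)/0.6 = 53.8333.
Sellers' marginal cost at q' = 53.8333: 74.4 + 0.8·53.8333 = 117.4666.
Δq = 62.0714 − 53.8333 = 8.2381; wedge = 129 − 117.4666 = 11.5334.
Deadweight loss = ½ × 8.2381 × 11.5334 = $47.51 thousand.

$47.51 thousand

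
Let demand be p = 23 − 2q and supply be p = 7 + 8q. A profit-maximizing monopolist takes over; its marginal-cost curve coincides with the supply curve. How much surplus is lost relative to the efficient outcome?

0.36

Competitive equilibrium: 23 − 2q = 7 + 8q → q* = 1.6, p* = 19.8.
Marginal revenue: MR = 23 − 4q. Set MR = MC: 23 − 4q = 7 + 8q → q_m = 1.3333.
Price p_m = 23 − 2·1.3333 = 20.3334; MC(q_m) = 7 + 8·1.3333 = 17.6664.
Competitive q* = 1.6, so Δq = 0.2667; wedge = 20.3334 − 17.6664 = 2.667.
The triangle = ½ × 0.2667 × 2.667 = 0.36.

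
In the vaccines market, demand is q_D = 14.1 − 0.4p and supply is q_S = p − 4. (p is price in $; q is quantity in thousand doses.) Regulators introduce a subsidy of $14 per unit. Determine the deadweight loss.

$28 thousand

In inverse form: demand p = 35.25 − 2.5q, supply p = 4 + q.
Competitive equilibrium: 35.25 − 2.5q = 4 + q → q* = 8.9286, p* = 12.9286.
The subsidy lowers effective supply by 14: p = q − 10.
New quantity: 35.25 − 2.5q = q − 10 → q' = 12.9286.
Overproduction Δq = 12.9286 − 8.9286 = 4; wedge = subsidy = 14.
Deadweight loss = ½ × 4 × 14 = $28 thousand.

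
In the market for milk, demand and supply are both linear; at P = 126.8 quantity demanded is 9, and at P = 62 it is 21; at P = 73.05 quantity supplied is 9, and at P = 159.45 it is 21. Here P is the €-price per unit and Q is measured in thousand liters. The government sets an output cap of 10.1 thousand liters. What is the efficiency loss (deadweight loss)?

€63.14 thousand

Demand slope = (62 − 126.8)/(21 − 9) = −5.4, so P = 175.4 − 5.4Q.
Supply slope = (159.45 − 73.05)/(21 − 9) = 7.2, so P = 8.25 + 7.2Q.
Competitive equilibrium: 175.4 − 5.4Q = 8.25 + 7.2Q → Q* = 13.2659, P* = 103.7643.
At Q = 10.1: demand price = 175.4 − 5.4·10.1 = 120.86; supply price = 8.25 + 7.2·10.1 = 80.97.
ΔQ = 13.2659 − 10.1 = 3.1659; wedge = 120.86 − 80.97 = 39.89.
The triangle = ½ × 3.1659 × 39.89 = €63.14 thousand.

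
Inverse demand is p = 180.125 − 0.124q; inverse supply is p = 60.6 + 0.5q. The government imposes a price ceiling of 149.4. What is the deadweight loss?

60.69

Competitive equilibrium: 180.125 − 0.124q = 60.6 + 0.5q → q* = 191.5465, p* = 156.3732.
At the ceiling p = 149.4, quantity supplied = (149.4 − 60.6)/0.5 = 177.6.
Willingness to pay at q' = 177.6: 180.125 − 0.124·177.6 = 158.1026.
Δq = 191.5465 − 177.6 = 13.9465; wedge = 158.1026 − 149.4 = 8.7026.
Welfare loss = ½ × 13.9465 × 8.7026 = 60.69.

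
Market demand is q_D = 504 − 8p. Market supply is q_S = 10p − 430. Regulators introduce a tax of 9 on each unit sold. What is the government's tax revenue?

440

In inverse form: demand p = 63 − 0.125q, supply p = 43 + 0.1q.
Competitive equilibrium: 63 − 0.125q = 43 + 0.1q → q* = 88.8889, p* = 51.8889.
With the tax, the buyer price exceeds the seller price by 9: (63 − 0.125q) − (43 + 0.1q) = 9 → q' = 48.8889.
Tax revenue = 9 × 48.8889 = 440.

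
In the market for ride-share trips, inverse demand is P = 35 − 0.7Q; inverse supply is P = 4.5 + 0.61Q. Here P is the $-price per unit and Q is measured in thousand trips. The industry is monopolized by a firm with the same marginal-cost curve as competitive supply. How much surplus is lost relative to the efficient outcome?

$43.06 thousand

Competitive equilibrium: 35 − 0.7Q = 4.5 + 0.61Q → Q* = 23.2824, P* = 18.7023.
Marginal revenue: MR = 35 − 1.4Q. Set MR = MC: 35 − 1.4Q = 4.5 + 0.61Q → Q_m = 15.1741.
Price P_m = 35 − 0.7·15.1741 = 24.3781; MC(Q_m) = 4.5 + 0.61·15.1741 = 13.7562.
Competitive Q* = 23.2824, so ΔQ = 8.1083; wedge = 24.3781 − 13.7562 = 10.6219.
Welfare loss = ½ × 8.1083 × 10.6219 = $43.06 thousand.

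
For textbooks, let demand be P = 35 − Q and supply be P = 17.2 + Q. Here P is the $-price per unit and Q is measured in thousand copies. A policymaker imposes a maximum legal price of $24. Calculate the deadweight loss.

$4.41 thousand

Competitive equilibrium: 35 − Q = 17.2 + Q → Q* = 8.9, P* = 26.1.
At the ceiling P = 24, quantity supplied = (24 − 17.2)/1 = 6.8.
Willingness to pay at Q' = 6.8: 35 − 1·6.8 = 28.2.
ΔQ = 8.9 − 6.8 = 2.1; wedge = 28.2 − 24 = 4.2.
Deadweight loss = ½ × 2.1 × 4.2 = $4.41 thousand.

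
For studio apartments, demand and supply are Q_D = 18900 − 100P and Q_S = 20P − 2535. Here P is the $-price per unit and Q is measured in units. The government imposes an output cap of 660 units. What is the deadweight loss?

In inverse form: demand P = 189 − 0.01Q, supply P = 126.75 + 0.05Q.
Competitive equilibrium: 189 − 0.01Q = 126.75 + 0.05Q → Q* = 1037.5, P* = 178.625.
At Q = 660: demand price = 189 − 0.01·660 = 182.4; supply price = 126.75 + 0.05·660 = 159.75.
ΔQ = 1037.5 − 660 = 377.5; wedge = 182.4 − 159.75 = 22.65.
The triangle = ½ × 377.5 × 22.65 = $4275.19.

$4275.19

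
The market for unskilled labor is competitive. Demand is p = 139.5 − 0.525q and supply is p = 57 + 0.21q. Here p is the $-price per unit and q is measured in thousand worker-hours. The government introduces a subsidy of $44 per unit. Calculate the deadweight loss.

Competitive equilibrium: 139.5 − 0.525q = 57 + 0.21q → q* = 112.2449, p* = 80.5714.
The subsidy lowers effective supply by 44: p = 13 + 0.21q.
New quantity: 139.5 − 0.525q = 13 + 0.21q → q' = 172.1088.
Overproduction Δq = 172.1088 − 112.2449 = 59.8639; wedge = subsidy = 44.
DWL = ½ × 59.8639 × 44 = $1317.01 thousand.

$1317.01 thousand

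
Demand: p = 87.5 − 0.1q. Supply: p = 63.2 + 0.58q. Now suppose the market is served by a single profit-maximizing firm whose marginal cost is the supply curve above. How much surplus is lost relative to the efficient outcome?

7.14

Competitive equilibrium: 87.5 − 0.1q = 63.2 + 0.58q → q* = 35.7353, p* = 83.9265.
Marginal revenue: MR = 87.5 − 0.2q. Set MR = MC: 87.5 − 0.2q = 63.2 + 0.58q → q_m = 31.1538.
Price p_m = 87.5 − 0.1·31.1538 = 84.3846; MC(q_m) = 63.2 + 0.58·31.1538 = 81.2692.
Competitive q* = 35.7353, so Δq = 4.5815; wedge = 84.3846 − 81.2692 = 3.1154.
Deadweight loss = ½ × 4.5815 × 3.1154 = 7.14.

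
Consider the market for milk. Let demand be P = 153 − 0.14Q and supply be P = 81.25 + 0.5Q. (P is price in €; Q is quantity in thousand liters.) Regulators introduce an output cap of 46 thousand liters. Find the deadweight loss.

Competitive equilibrium: 153 − 0.14Q = 81.25 + 0.5Q → Q* = 112.1094, P* = 137.3047.
At Q = 46: demand price = 153 − 0.14·46 = 146.56; supply price = 81.25 + 0.5·46 = 104.25.
ΔQ = 112.1094 − 46 = 66.1094; wedge = 146.56 − 104.25 = 42.31.
DWL = ½ × 66.1094 × 42.31 = €1398.54 thousand.

€1398.54 thousand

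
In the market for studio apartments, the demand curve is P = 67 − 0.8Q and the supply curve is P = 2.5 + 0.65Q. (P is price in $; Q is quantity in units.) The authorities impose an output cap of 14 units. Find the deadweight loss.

Competitive equilibrium: 67 − 0.8Q = 2.5 + 0.65Q → Q* = 44.4828, P* = 31.4138.
At Q = 14: demand price = 67 − 0.8·14 = 55.8; supply price = 2.5 + 0.65·14 = 11.6.
ΔQ = 44.4828 − 14 = 30.4828; wedge = 55.8 − 11.6 = 44.2.
DWL = ½ × 30.4828 × 44.2 = $673.67.

$673.67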